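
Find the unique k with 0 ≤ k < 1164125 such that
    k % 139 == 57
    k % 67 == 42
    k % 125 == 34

The moduli are pairwise coprime; N = 139·67·125 = 1164125.
N/139 = 8375; 8375 ≡ 35 (mod 139); 35·4 ≡ 1, so inverse 4.
N/67 = 17375; 17375 ≡ 22 (mod 67); 22·64 ≡ 1, so inverse 64.
N/125 = 9313; 9313 ≡ 63 (mod 125); 63·2 ≡ 1, so inverse 2.
k ≡ 57·8375·4 + 42·17375·64 + 34·9313·2 = 49246784.
49246784 mod 1164125 = 353534.

353534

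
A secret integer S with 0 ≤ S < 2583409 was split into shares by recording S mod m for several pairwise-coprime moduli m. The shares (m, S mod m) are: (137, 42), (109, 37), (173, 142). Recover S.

From S ≡ 42 (mod 137) write S = 42 + 137t. Substituting into S ≡ 37 (mod 109) gives 137t ≡ 104 (mod 109), and since 28⁻¹ ≡ 74 (mod 109), t ≡ 66. Hence S ≡ 42 + 137·66 = 9084 (mod 14933).
From S ≡ 9084 (mod 14933) write S = 9084 + 14933t. Substituting into S ≡ 142 (mod 173) gives 14933t ≡ 54 (mod 173), and since 55⁻¹ ≡ 151 (mod 173), t ≡ 23. Hence S ≡ 9084 + 14933·23 = 352543 (mod 2583409).

352543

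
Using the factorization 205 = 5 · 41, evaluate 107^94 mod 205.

59

Mod 5: 107 ≡ 2; by Fermat, exponent reduces to 94 mod 4 = 2; 2^2 ≡ 4 (mod 5).
Mod 41: 107 ≡ 25; by Fermat, exponent reduces to 94 mod 40 = 14; 25^14 ≡ 18 (mod 41).
Combine by CRT: x ≡ 4 (mod 5), x ≡ 18 (mod 41) ⇒ x ≡ 59 (mod 205).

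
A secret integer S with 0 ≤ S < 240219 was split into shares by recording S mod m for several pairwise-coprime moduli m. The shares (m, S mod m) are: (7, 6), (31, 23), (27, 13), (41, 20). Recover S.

From S ≡ 6 (mod 7) write S = 6 + 7t. Substituting into S ≡ 23 (mod 31) gives 7t ≡ 17 (mod 31), and since 7⁻¹ ≡ 9 (mod 31), t ≡ 29. Hence S ≡ 6 + 7·29 = 209 (mod 217).
From S ≡ 209 (mod 217) write S = 209 + 217t. Substituting into S ≡ 13 (mod 27) gives 217t ≡ 20 (mod 27), and since 1⁻¹ ≡ 1 (mod 27), t ≡ 20. Hence S ≡ 209 + 217·20 = 4549 (mod 5859).
From S ≡ 4549 (mod 5859) write S = 4549 + 5859t. Substituting into S ≡ 20 (mod 41) gives 5859t ≡ 22 (mod 41), and since 37⁻¹ ≡ 10 (mod 41), t ≡ 15. Hence S ≡ 4549 + 5859·15 = 92434 (mod 240219).

92434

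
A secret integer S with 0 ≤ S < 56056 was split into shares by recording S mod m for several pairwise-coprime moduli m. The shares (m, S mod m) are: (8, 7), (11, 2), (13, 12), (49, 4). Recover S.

The moduli are pairwise coprime; N = 8·11·13·49 = 56056.
N/8 = 7007; 7007 ≡ 7 (mod 8); 7·7 ≡ 1, so inverse 7.
N/11 = 5096; 5096 ≡ 3 (mod 11); 3·4 ≡ 1, so inverse 4.
N/13 = 4312; 4312 ≡ 9 (mod 13); 9·3 ≡ 1, so inverse 3.
N/49 = 1144; 1144 ≡ 17 (mod 49); 17·26 ≡ 1, so inverse 26.
S ≡ 7·7007·7 + 2·5096·4 + 12·4312·3 + 4·1144·26 = 658319.
658319 mod 56056 = 41703.

41703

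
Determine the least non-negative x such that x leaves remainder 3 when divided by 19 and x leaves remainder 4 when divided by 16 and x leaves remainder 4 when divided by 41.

11156

The moduli are pairwise coprime; N = 19·16·41 = 12464.
N/19 = 656; 656 ≡ 10 (mod 19); 10·2 ≡ 1, so inverse 2.
N/16 = 779; 779 ≡ 11 (mod 16); 11·3 ≡ 1, so inverse 3.
N/41 = 304; 304 ≡ 17 (mod 41); 17·29 ≡ 1, so inverse 29.
x ≡ 3·656·2 + 4·779·3 + 4·304·29 = 48548.
48548 mod 12464 = 11156.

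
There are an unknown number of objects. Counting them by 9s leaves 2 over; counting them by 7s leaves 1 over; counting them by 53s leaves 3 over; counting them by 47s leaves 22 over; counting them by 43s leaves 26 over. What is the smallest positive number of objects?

1893746

From N ≡ 2 (mod 9) write N = 2 + 9t. Substituting into N ≡ 1 (mod 7) gives 9t ≡ 6 (mod 7), and since 2⁻¹ ≡ 4 (mod 7), t ≡ 3. Hence N ≡ 2 + 9·3 = 29 (mod 63).
From N ≡ 29 (mod 63) write N = 29 + 63t. Substituting into N ≡ 3 (mod 53) gives 63t ≡ 27 (mod 53), and since 10⁻¹ ≡ 16 (mod 53), t ≡ 8. Hence N ≡ 29 + 63·8 = 533 (mod 3339).
From N ≡ 533 (mod 3339) write N = 533 + 3339t. Substituting into N ≡ 22 (mod 47) gives 3339t ≡ 6 (mod 47), and since 2⁻¹ ≡ 24 (mod 47), t ≡ 3. Hence N ≡ 533 + 3339·3 = 10550 (mod 156933).
From N ≡ 10550 (mod 156933) write N = 10550 + 156933t. Substituting into N ≡ 26 (mod 43) gives 156933t ≡ 11 (mod 43), and since 26⁻¹ ≡ 5 (mod 43), t ≡ 12. Hence N ≡ 10550 + 156933·12 = 1893746 (mod 6748119).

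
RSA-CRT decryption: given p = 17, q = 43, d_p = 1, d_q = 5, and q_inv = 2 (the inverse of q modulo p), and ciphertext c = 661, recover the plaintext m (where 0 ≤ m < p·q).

m₁ = c^(d_p) mod p: c ≡ 15 (mod 17), and 15^1 mod 17 = 15.
m₂ = c^(d_q) mod q: c ≡ 16 (mod 43), and 16^5 mod 43 = 21.
h = q_inv·(m₁ − m₂) mod p = 2·(15 − 21) mod 17 = 5.
m = m₂ + h·q = 21 + 5·43 = 236.

236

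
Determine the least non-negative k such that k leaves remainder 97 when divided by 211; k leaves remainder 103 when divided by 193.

27316

Combine the congruences pairwise.
From k ≡ 97 (mod 211) write k = 97 + 211t. Substituting into k ≡ 103 (mod 193) gives 211t ≡ 6 (mod 193), and since 18⁻¹ ≡ 118 (mod 193), t ≡ 129. Hence k ≡ 97 + 211·129 = 27316 (mod 40723).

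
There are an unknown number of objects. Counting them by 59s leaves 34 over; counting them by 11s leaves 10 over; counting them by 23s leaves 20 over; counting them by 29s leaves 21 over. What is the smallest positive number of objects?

208009

From N ≡ 34 (mod 59) write N = 34 + 59t. Substituting into N ≡ 10 (mod 11) gives 59t ≡ 9 (mod 11), and since 4⁻¹ ≡ 3 (mod 11), t ≡ 5. Hence N ≡ 34 + 59·5 = 329 (mod 649).
From N ≡ 329 (mod 649) write N = 329 + 649t. Substituting into N ≡ 20 (mod 23) gives 649t ≡ 13 (mod 23), and since 5⁻¹ ≡ 14 (mod 23), t ≡ 21. Hence N ≡ 329 + 649·21 = 13958 (mod 14927).
From N ≡ 13958 (mod 14927) write N = 13958 + 14927t. Substituting into N ≡ 21 (mod 29) gives 14927t ≡ 12 (mod 29), and since 21⁻¹ ≡ 18 (mod 29), t ≡ 13. Hence N ≡ 13958 + 14927·13 = 208009 (mod 432883).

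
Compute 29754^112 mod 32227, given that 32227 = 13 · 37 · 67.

11027

Mod 13: 29754 ≡ 10; by Fermat, exponent reduces to 112 mod 12 = 4; 10^4 ≡ 3 (mod 13).
Mod 37: 29754 ≡ 6; by Fermat, exponent reduces to 112 mod 36 = 4; 6^4 ≡ 1 (mod 37).
Mod 67: 29754 ≡ 6; by Fermat, exponent reduces to 112 mod 66 = 46; 6^46 ≡ 39 (mod 67).
Combine by CRT: x ≡ 3 (mod 13), x ≡ 1 (mod 37), x ≡ 39 (mod 67) ⇒ x ≡ 11027 (mod 32227).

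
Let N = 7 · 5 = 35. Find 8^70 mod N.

29

Mod 7: 8 ≡ 1; by Fermat, exponent reduces to 70 mod 6 = 4; 1^4 ≡ 1 (mod 7).
Mod 5: 8 ≡ 3; by Fermat, exponent reduces to 70 mod 4 = 2; 3^2 ≡ 4 (mod 5).
Combine by CRT: x ≡ 1 (mod 7), x ≡ 4 (mod 5) ⇒ x ≡ 29 (mod 35).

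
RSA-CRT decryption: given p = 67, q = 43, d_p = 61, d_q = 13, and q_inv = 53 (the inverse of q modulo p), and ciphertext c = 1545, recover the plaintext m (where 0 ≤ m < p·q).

2740

m₁ = c^(d_p) mod p: c ≡ 4 (mod 67), and 4^61 mod 67 = 60.
m₂ = c^(d_q) mod q: c ≡ 40 (mod 43), and 40^13 mod 43 = 31.
h = q_inv·(m₁ − m₂) mod p = 53·(60 − 31) mod 67 = 63.
m = m₂ + h·q = 31 + 63·43 = 2740.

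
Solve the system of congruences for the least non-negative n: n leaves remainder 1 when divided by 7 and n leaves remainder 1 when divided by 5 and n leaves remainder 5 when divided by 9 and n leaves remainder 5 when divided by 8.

Combine the congruences pairwise.
From n ≡ 1 (mod 7) write n = 1 + 7t. Substituting into n ≡ 1 (mod 5) gives 7t ≡ 0 (mod 5), and since 2⁻¹ ≡ 3 (mod 5), t ≡ 0. Hence n ≡ 1 + 7·0 = 1 (mod 35).
From n ≡ 1 (mod 35) write n = 1 + 35t. Substituting into n ≡ 5 (mod 9) gives 35t ≡ 4 (mod 9), and since 8⁻¹ ≡ 8 (mod 9), t ≡ 5. Hence n ≡ 1 + 35·5 = 176 (mod 315).
From n ≡ 176 (mod 315) write n = 176 + 315t. Substituting into n ≡ 5 (mod 8) gives 315t ≡ 5 (mod 8), and since 3⁻¹ ≡ 3 (mod 8), t ≡ 7. Hence n ≡ 176 + 315·7 = 2381 (mod 2520).

2381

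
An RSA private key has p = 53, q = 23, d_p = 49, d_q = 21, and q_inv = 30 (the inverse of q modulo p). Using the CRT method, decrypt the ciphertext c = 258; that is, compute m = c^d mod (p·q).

m₁ = c^(d_p) mod p: c ≡ 46 (mod 53), and 46^49 mod 53 = 36.
m₂ = c^(d_q) mod q: c ≡ 5 (mod 23), and 5^21 mod 23 = 14.
h = q_inv·(m₁ − m₂) mod p = 30·(36 − 14) mod 53 = 24.
m = m₂ + h·q = 14 + 24·23 = 566.

566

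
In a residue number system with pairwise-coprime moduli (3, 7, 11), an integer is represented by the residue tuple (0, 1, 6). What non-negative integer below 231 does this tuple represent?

From x ≡ 0 (mod 3) write x = 0 + 3t. Substituting into x ≡ 1 (mod 7) gives 3t ≡ 1 (mod 7), and since 3⁻¹ ≡ 5 (mod 7), t ≡ 5. Hence x ≡ 0 + 3·5 = 15 (mod 21).
From x ≡ 15 (mod 21) write x = 15 + 21t. Substituting into x ≡ 6 (mod 11) gives 21t ≡ 2 (mod 11), and since 10⁻¹ ≡ 10 (mod 11), t ≡ 9. Hence x ≡ 15 + 21·9 = 204 (mod 231).

204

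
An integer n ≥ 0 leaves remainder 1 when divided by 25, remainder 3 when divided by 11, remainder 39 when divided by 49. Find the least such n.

The moduli are pairwise coprime; M = 25·11·49 = 13475.
M/25 = 539; 539 ≡ 14 (mod 25); 14·9 ≡ 1, so inverse 9.
M/11 = 1225; 1225 ≡ 4 (mod 11); 4·3 ≡ 1, so inverse 3.
M/49 = 275; 275 ≡ 30 (mod 49); 30·18 ≡ 1, so inverse 18.
n ≡ 1·539·9 + 3·1225·3 + 39·275·18 = 208926.
208926 mod 13475 = 6801.

6801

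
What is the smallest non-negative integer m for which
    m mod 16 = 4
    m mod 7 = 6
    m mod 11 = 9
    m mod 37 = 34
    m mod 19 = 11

237796

From m ≡ 4 (mod 16) write m = 4 + 16t. Substituting into m ≡ 6 (mod 7) gives 16t ≡ 2 (mod 7), and since 2⁻¹ ≡ 4 (mod 7), t ≡ 1. Hence m ≡ 4 + 16·1 = 20 (mod 112).
From m ≡ 20 (mod 112) write m = 20 + 112t. Substituting into m ≡ 9 (mod 11) gives 112t ≡ 0 (mod 11), and since 2⁻¹ ≡ 6 (mod 11), t ≡ 0. Hence m ≡ 20 + 112·0 = 20 (mod 1232).
From m ≡ 20 (mod 1232) write m = 20 + 1232t. Substituting into m ≡ 34 (mod 37) gives 1232t ≡ 14 (mod 37), and since 11⁻¹ ≡ 27 (mod 37), t ≡ 8. Hence m ≡ 20 + 1232·8 = 9876 (mod 45584).
From m ≡ 9876 (mod 45584) write m = 9876 + 45584t. Substituting into m ≡ 11 (mod 19) gives 45584t ≡ 15 (mod 19), and since 3⁻¹ ≡ 13 (mod 19), t ≡ 5. Hence m ≡ 9876 + 45584·5 = 237796 (mod 866096).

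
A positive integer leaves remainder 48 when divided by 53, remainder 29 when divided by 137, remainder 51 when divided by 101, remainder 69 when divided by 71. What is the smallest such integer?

The moduli are pairwise coprime; N = 53·137·101·71 = 52068631.
N/53 = 982427; 982427 ≡ 19 (mod 53); 19·14 ≡ 1, so inverse 14.
N/137 = 380063; 380063 ≡ 25 (mod 137); 25·11 ≡ 1, so inverse 11.
N/101 = 515531; 515531 ≡ 27 (mod 101); 27·15 ≡ 1, so inverse 15.
N/71 = 733361; 733361 ≡ 2 (mod 71); 2·36 ≡ 1, so inverse 36.
k ≡ 48·982427·14 + 29·380063·11 + 51·515531·15 + 69·733361·36 = 2997480980.
2997480980 mod 52068631 = 29569013.

29569013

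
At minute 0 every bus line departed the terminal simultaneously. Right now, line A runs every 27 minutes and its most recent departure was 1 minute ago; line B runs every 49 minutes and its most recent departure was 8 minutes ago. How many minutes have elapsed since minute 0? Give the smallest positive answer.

Combine the congruences pairwise.
From t ≡ 1 (mod 27) write t = 1 + 27s. Substituting into t ≡ 8 (mod 49) gives 27s ≡ 7 (mod 49), and since 27⁻¹ ≡ 20 (mod 49), s ≡ 42. Hence t ≡ 1 + 27·42 = 1135 (mod 1323).

1135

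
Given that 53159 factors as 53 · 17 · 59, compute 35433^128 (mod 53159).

Mod 53: 35433 ≡ 29; by Fermat, exponent reduces to 128 mod 52 = 24; 29^24 ≡ 15 (mod 53).
Mod 17: 35433 ≡ 5; since 16 | 128, by Fermat 5^128 ≡ 1 (mod 17).
Mod 59: 35433 ≡ 33; by Fermat, exponent reduces to 128 mod 58 = 12; 33^12 ≡ 57 (mod 59).
Combine by CRT: x ≡ 15 (mod 53), x ≡ 1 (mod 17), x ≡ 57 (mod 59) ⇒ x ≡ 52803 (mod 53159).

52803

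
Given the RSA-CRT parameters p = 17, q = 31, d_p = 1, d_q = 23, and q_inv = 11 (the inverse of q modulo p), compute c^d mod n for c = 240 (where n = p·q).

m₁ = c^(d_p) mod p: c ≡ 2 (mod 17), and 2^1 mod 17 = 2.
m₂ = c^(d_q) mod q: c ≡ 23 (mod 31), and 23^23 mod 31 = 15.
h = q_inv·(m₁ − m₂) mod p = 11·(2 − 15) mod 17 = 10.
m = m₂ + h·q = 15 + 10·31 = 325.

325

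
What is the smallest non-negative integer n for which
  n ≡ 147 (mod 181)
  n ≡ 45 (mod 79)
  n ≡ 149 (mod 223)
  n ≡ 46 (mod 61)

The moduli are pairwise coprime; M = 181·79·223·61 = 194509297.
M/181 = 1074637; 1074637 ≡ 40 (mod 181); 40·86 ≡ 1, so inverse 86.
M/79 = 2462143; 2462143 ≡ 29 (mod 79); 29·30 ≡ 1, so inverse 30.
M/223 = 872239; 872239 ≡ 86 (mod 223); 86·153 ≡ 1, so inverse 153.
M/61 = 3188677; 3188677 ≡ 24 (mod 61); 24·28 ≡ 1, so inverse 28.
n ≡ 147·1074637·86 + 45·2462143·30 + 149·872239·153 + 46·3188677·28 = 40900902463.
40900902463 mod 194509297 = 53950093.

53950093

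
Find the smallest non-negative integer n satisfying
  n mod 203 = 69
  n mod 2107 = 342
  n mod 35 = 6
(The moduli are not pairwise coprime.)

15091

gcd(203, 2107) = 7 and 7 | (342 − 69), so the pair is consistent; merging gives n ≡ 15091 (mod 61103), where 61103 = lcm(203, 2107).
gcd(61103, 35) = 7 and 7 | (6 − 15091), so the pair is consistent; merging gives n ≡ 15091 (mod 305515), where 305515 = lcm(61103, 35).
The solution is unique modulo lcm(203, 2107, 35) = 305515.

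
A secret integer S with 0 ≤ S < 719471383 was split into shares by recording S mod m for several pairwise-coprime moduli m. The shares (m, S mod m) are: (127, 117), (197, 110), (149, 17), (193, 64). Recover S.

189361435

The moduli are pairwise coprime; N = 127·197·149·193 = 719471383.
N/127 = 5665129; 5665129 ≡ 40 (mod 127); 40·54 ≡ 1, so inverse 54.
N/197 = 3652139; 3652139 ≡ 153 (mod 197); 153·94 ≡ 1, so inverse 94.
N/149 = 4828667; 4828667 ≡ 24 (mod 149); 24·118 ≡ 1, so inverse 118.
N/193 = 3727831; 3727831 ≡ 36 (mod 193); 36·59 ≡ 1, so inverse 59.
S ≡ 117·5665129·54 + 110·3652139·94 + 17·4828667·118 + 64·3727831·59 = 97317998140.
97317998140 mod 719471383 = 189361435.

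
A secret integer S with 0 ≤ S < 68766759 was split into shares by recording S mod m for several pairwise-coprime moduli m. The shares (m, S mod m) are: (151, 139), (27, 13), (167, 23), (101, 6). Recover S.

From S ≡ 139 (mod 151) write S = 139 + 151t. Substituting into S ≡ 13 (mod 27) gives 151t ≡ 9 (mod 27), and since 16⁻¹ ≡ 22 (mod 27), t ≡ 9. Hence S ≡ 139 + 151·9 = 1498 (mod 4077).
From S ≡ 1498 (mod 4077) write S = 1498 + 4077t. Substituting into S ≡ 23 (mod 167) gives 4077t ≡ 28 (mod 167), and since 69⁻¹ ≡ 46 (mod 167), t ≡ 119. Hence S ≡ 1498 + 4077·119 = 486661 (mod 680859).
From S ≡ 486661 (mod 680859) write S = 486661 + 680859t. Substituting into S ≡ 6 (mod 101) gives 680859t ≡ 64 (mod 101), and since 18⁻¹ ≡ 73 (mod 101), t ≡ 26. Hence S ≡ 486661 + 680859·26 = 18188995 (mod 68766759).

18188995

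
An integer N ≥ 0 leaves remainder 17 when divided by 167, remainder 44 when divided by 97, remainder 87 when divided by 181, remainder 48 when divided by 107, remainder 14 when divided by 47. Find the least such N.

1555087651

The moduli are pairwise coprime; M = 167·97·181·107·47 = 14745123551.
M/167 = 88294153; 88294153 ≡ 84 (mod 167); 84·2 ≡ 1, so inverse 2.
M/97 = 152011583; 152011583 ≡ 70 (mod 97); 70·79 ≡ 1, so inverse 79.
M/181 = 81464771; 81464771 ≡ 110 (mod 181); 110·130 ≡ 1, so inverse 130.
M/107 = 137804893; 137804893 ≡ 21 (mod 107); 21·51 ≡ 1, so inverse 51.
M/47 = 313726033; 313726033 ≡ 46 (mod 47); 46·46 ≡ 1, so inverse 46.
N ≡ 17·88294153·2 + 44·152011583·79 + 87·81464771·130 + 48·137804893·51 + 14·313726033·46 = 1992146767036.
1992146767036 mod 14745123551 = 1555087651.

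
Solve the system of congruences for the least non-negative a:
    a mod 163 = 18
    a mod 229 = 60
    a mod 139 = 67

Combine the congruences pairwise.
From a ≡ 18 (mod 163) write a = 18 + 163t. Substituting into a ≡ 60 (mod 229) gives 163t ≡ 42 (mod 229), and since 163⁻¹ ≡ 170 (mod 229), t ≡ 41. Hence a ≡ 18 + 163·41 = 6701 (mod 37327).
From a ≡ 6701 (mod 37327) write a = 6701 + 37327t. Substituting into a ≡ 67 (mod 139) gives 37327t ≡ 38 (mod 139), and since 75⁻¹ ≡ 76 (mod 139), t ≡ 108. Hence a ≡ 6701 + 37327·108 = 4038017 (mod 5188453).

4038017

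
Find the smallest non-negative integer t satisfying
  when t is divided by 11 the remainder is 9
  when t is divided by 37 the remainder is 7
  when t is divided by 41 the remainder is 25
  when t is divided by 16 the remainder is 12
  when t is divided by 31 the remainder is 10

From t ≡ 9 (mod 11) write t = 9 + 11s. Substituting into t ≡ 7 (mod 37) gives 11s ≡ 35 (mod 37), and since 11⁻¹ ≡ 27 (mod 37), s ≡ 20. Hence t ≡ 9 + 11·20 = 229 (mod 407).
From t ≡ 229 (mod 407) write t = 229 + 407s. Substituting into t ≡ 25 (mod 41) gives 407s ≡ 1 (mod 41), and since 38⁻¹ ≡ 27 (mod 41), s ≡ 27. Hence t ≡ 229 + 407·27 = 11218 (mod 16687).
From t ≡ 11218 (mod 16687) write t = 11218 + 16687s. Substituting into t ≡ 12 (mod 16) gives 16687s ≡ 10 (mod 16), and since 15⁻¹ ≡ 15 (mod 16), s ≡ 6. Hence t ≡ 11218 + 16687·6 = 111340 (mod 266992).
From t ≡ 111340 (mod 266992) write t = 111340 + 266992s. Substituting into t ≡ 10 (mod 31) gives 266992s ≡ 22 (mod 31), and since 20⁻¹ ≡ 14 (mod 31), s ≡ 29. Hence t ≡ 111340 + 266992·29 = 7854108 (mod 8276752).

7854108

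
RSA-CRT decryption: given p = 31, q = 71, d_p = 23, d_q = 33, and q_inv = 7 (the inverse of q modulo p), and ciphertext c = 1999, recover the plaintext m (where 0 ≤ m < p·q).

399

m₁ = c^(d_p) mod p: c ≡ 15 (mod 31), and 15^23 mod 31 = 27.
m₂ = c^(d_q) mod q: c ≡ 11 (mod 71), and 11^33 mod 71 = 44.
h = q_inv·(m₁ − m₂) mod p = 7·(27 − 44) mod 31 = 5.
m = m₂ + h·q = 44 + 5·71 = 399.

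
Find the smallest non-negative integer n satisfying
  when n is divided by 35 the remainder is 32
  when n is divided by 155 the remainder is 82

1012

gcd(35, 155) = 5 and 5 | (82 − 32), so the pair is consistent; merging gives n ≡ 1012 (mod 1085), where 1085 = lcm(35, 155).
The solution is unique modulo lcm(35, 155) = 1085.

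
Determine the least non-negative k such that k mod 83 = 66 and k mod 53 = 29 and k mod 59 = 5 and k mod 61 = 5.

From k ≡ 66 (mod 83) write k = 66 + 83t. Substituting into k ≡ 29 (mod 53) gives 83t ≡ 16 (mod 53), and since 30⁻¹ ≡ 23 (mod 53), t ≡ 50. Hence k ≡ 66 + 83·50 = 4216 (mod 4399).
From k ≡ 4216 (mod 4399) write k = 4216 + 4399t. Substituting into k ≡ 5 (mod 59) gives 4399t ≡ 37 (mod 59), and since 33⁻¹ ≡ 34 (mod 59), t ≡ 19. Hence k ≡ 4216 + 4399·19 = 87797 (mod 259541).
From k ≡ 87797 (mod 259541) write k = 87797 + 259541t. Substituting into k ≡ 5 (mod 61) gives 259541t ≡ 48 (mod 61), and since 47⁻¹ ≡ 13 (mod 61), t ≡ 14. Hence k ≡ 87797 + 259541·14 = 3721371 (mod 15832001).

3721371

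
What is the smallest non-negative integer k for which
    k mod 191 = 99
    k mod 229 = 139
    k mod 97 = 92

The moduli are pairwise coprime; N = 191·229·97 = 4242683.
N/191 = 22213; 22213 ≡ 57 (mod 191); 57·124 ≡ 1, so inverse 124.
N/229 = 18527; 18527 ≡ 207 (mod 229); 207·52 ≡ 1, so inverse 52.
N/97 = 43739; 43739 ≡ 89 (mod 97); 89·12 ≡ 1, so inverse 12.
k ≡ 99·22213·124 + 139·18527·52 + 92·43739·12 = 454887800.
454887800 mod 4242683 = 920719.

920719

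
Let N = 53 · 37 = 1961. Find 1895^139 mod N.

1546

Mod 53: 1895 ≡ 40; by Fermat, exponent reduces to 139 mod 52 = 35; 40^35 ≡ 9 (mod 53).
Mod 37: 1895 ≡ 8; by Fermat, exponent reduces to 139 mod 36 = 31; 8^31 ≡ 29 (mod 37).
Combine by CRT: x ≡ 9 (mod 53), x ≡ 29 (mod 37) ⇒ x ≡ 1546 (mod 1961).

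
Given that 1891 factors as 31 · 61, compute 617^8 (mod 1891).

423

Mod 31: 617 ≡ 28; 28^8 ≡ 20 (mod 31).
Mod 61: 617 ≡ 7; 7^8 ≡ 57 (mod 61).
Combine by CRT: x ≡ 20 (mod 31), x ≡ 57 (mod 61) ⇒ x ≡ 423 (mod 1891).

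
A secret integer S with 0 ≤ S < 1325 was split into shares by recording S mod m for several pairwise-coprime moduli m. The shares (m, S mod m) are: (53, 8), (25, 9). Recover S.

Combine the congruences pairwise.
From S ≡ 8 (mod 53) write S = 8 + 53t. Substituting into S ≡ 9 (mod 25) gives 53t ≡ 1 (mod 25), and since 3⁻¹ ≡ 17 (mod 25), t ≡ 17. Hence S ≡ 8 + 53·17 = 909 (mod 1325).

909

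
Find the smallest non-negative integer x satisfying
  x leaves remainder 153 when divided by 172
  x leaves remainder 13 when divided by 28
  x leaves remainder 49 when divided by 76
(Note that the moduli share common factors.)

gcd(172, 28) = 4 and 4 | (13 − 153), so the pair is consistent; merging gives x ≡ 153 (mod 1204), where 1204 = lcm(172, 28).
gcd(1204, 76) = 4 and 4 | (49 − 153), so the pair is consistent; merging gives x ≡ 18213 (mod 22876), where 22876 = lcm(1204, 76).
The solution is unique modulo lcm(172, 28, 76) = 22876.

18213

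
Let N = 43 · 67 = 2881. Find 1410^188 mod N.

1873

Mod 43: 1410 ≡ 34; by Fermat, exponent reduces to 188 mod 42 = 20; 34^20 ≡ 24 (mod 43).
Mod 67: 1410 ≡ 3; by Fermat, exponent reduces to 188 mod 66 = 56; 3^56 ≡ 64 (mod 67).
Combine by CRT: x ≡ 24 (mod 43), x ≡ 64 (mod 67) ⇒ x ≡ 1873 (mod 2881).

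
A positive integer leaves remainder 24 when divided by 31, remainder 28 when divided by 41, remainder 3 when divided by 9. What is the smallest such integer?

9417

The moduli are pairwise coprime; N = 31·41·9 = 11439.
N/31 = 369; 369 ≡ 28 (mod 31); 28·10 ≡ 1, so inverse 10.
N/41 = 279; 279 ≡ 33 (mod 41); 33·5 ≡ 1, so inverse 5.
N/9 = 1271; 1271 ≡ 2 (mod 9); 2·5 ≡ 1, so inverse 5.
x ≡ 24·369·10 + 28·279·5 + 3·1271·5 = 146685.
146685 mod 11439 = 9417.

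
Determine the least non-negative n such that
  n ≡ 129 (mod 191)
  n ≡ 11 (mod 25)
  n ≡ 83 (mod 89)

Combine the congruences pairwise.
From n ≡ 129 (mod 191) write n = 129 + 191t. Substituting into n ≡ 11 (mod 25) gives 191t ≡ 7 (mod 25), and since 16⁻¹ ≡ 11 (mod 25), t ≡ 2. Hence n ≡ 129 + 191·2 = 511 (mod 4775).
From n ≡ 511 (mod 4775) write n = 511 + 4775t. Substituting into n ≡ 83 (mod 89) gives 4775t ≡ 17 (mod 89), and since 58⁻¹ ≡ 66 (mod 89), t ≡ 54. Hence n ≡ 511 + 4775·54 = 258361 (mod 424975).

258361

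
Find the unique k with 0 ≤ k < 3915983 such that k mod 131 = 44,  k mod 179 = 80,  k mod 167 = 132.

From k ≡ 44 (mod 131) write k = 44 + 131t. Substituting into k ≡ 80 (mod 179) gives 131t ≡ 36 (mod 179), and since 131⁻¹ ≡ 41 (mod 179), t ≡ 44. Hence k ≡ 44 + 131·44 = 5808 (mod 23449).
From k ≡ 5808 (mod 23449) write k = 5808 + 23449t. Substituting into k ≡ 132 (mod 167) gives 23449t ≡ 2 (mod 167), and since 69⁻¹ ≡ 46 (mod 167), t ≡ 92. Hence k ≡ 5808 + 23449·92 = 2163116 (mod 3915983).

2163116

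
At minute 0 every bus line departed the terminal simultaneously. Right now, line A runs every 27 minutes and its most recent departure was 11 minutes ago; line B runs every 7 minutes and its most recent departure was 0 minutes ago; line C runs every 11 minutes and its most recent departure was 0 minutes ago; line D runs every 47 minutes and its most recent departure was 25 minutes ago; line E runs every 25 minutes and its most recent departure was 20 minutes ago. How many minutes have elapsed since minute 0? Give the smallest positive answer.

1305920

The moduli are pairwise coprime; N = 27·7·11·47·25 = 2442825.
N/27 = 90475; 90475 ≡ 25 (mod 27); 25·13 ≡ 1, so inverse 13.
N/7 = 348975; 348975 ≡ 4 (mod 7); 4·2 ≡ 1, so inverse 2.
N/11 = 222075; 222075 ≡ 7 (mod 11); 7·8 ≡ 1, so inverse 8.
N/47 = 51975; 51975 ≡ 40 (mod 47); 40·20 ≡ 1, so inverse 20.
N/25 = 97713; 97713 ≡ 13 (mod 25); 13·2 ≡ 1, so inverse 2.
t ≡ 11·90475·13 + 0·348975·2 + 0·222075·8 + 25·51975·20 + 20·97713·2 = 42833945.
42833945 mod 2442825 = 1305920.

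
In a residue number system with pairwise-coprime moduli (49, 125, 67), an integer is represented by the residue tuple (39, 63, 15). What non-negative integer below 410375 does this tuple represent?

Combine the congruences pairwise.
From x ≡ 39 (mod 49) write x = 39 + 49t. Substituting into x ≡ 63 (mod 125) gives 49t ≡ 24 (mod 125), and since 49⁻¹ ≡ 74 (mod 125), t ≡ 26. Hence x ≡ 39 + 49·26 = 1313 (mod 6125).
From x ≡ 1313 (mod 6125) write x = 1313 + 6125t. Substituting into x ≡ 15 (mod 67) gives 6125t ≡ 42 (mod 67), and since 28⁻¹ ≡ 12 (mod 67), t ≡ 35. Hence x ≡ 1313 + 6125·35 = 215688 (mod 410375).

215688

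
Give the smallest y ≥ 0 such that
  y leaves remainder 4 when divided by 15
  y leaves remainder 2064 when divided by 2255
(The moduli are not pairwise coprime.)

6574

gcd(15, 2255) = 5 and 5 | (2064 − 4), so the pair is consistent; merging gives y ≡ 6574 (mod 6765), where 6765 = lcm(15, 2255).
The solution is unique modulo lcm(15, 2255) = 6765.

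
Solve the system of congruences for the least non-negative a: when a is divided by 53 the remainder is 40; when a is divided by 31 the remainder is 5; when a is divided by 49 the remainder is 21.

Combine the congruences pairwise.
From a ≡ 40 (mod 53) write a = 40 + 53t. Substituting into a ≡ 5 (mod 31) gives 53t ≡ 27 (mod 31), and since 22⁻¹ ≡ 24 (mod 31), t ≡ 28. Hence a ≡ 40 + 53·28 = 1524 (mod 1643).
From a ≡ 1524 (mod 1643) write a = 1524 + 1643t. Substituting into a ≡ 21 (mod 49) gives 1643t ≡ 16 (mod 49), and since 26⁻¹ ≡ 17 (mod 49), t ≡ 27. Hence a ≡ 1524 + 1643·27 = 45885 (mod 80507).

45885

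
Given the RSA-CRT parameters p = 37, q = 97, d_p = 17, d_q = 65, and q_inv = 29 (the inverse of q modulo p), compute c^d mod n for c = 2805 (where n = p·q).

2611

m₁ = c^(d_p) mod p: c ≡ 30 (mod 37), and 30^17 mod 37 = 21.
m₂ = c^(d_q) mod q: c ≡ 89 (mod 97), and 89^65 mod 97 = 89.
h = q_inv·(m₁ − m₂) mod p = 29·(21 − 89) mod 37 = 26.
m = m₂ + h·q = 89 + 26·97 = 2611.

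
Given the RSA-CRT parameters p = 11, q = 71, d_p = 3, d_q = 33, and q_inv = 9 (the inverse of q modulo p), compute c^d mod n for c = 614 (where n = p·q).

421

m₁ = c^(d_p) mod p: c ≡ 9 (mod 11), and 9^3 mod 11 = 3.
m₂ = c^(d_q) mod q: c ≡ 46 (mod 71), and 46^33 mod 71 = 66.
h = q_inv·(m₁ − m₂) mod p = 9·(3 − 66) mod 11 = 5.
m = m₂ + h·q = 66 + 5·71 = 421.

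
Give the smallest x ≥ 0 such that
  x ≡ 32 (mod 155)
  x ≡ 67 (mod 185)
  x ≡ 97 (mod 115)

Combine the congruences pairwise.
gcd(155, 185) = 5 and 5 | (67 − 32), so the pair is consistent; merging gives x ≡ 807 (mod 5735), where 5735 = lcm(155, 185).
gcd(5735, 115) = 5 and 5 | (97 − 807), so the pair is consistent; merging gives x ≡ 52422 (mod 131905), where 131905 = lcm(5735, 115).
The solution is unique modulo lcm(155, 185, 115) = 131905.

52422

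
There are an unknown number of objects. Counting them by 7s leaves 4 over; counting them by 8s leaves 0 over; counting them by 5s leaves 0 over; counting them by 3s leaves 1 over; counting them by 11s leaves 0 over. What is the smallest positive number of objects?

Combine the congruences pairwise.
From N ≡ 4 (mod 7) write N = 4 + 7t. Substituting into N ≡ 0 (mod 8) gives 7t ≡ 4 (mod 8), and since 7⁻¹ ≡ 7 (mod 8), t ≡ 4. Hence N ≡ 4 + 7·4 = 32 (mod 56).
From N ≡ 32 (mod 56) write N = 32 + 56t. Substituting into N ≡ 0 (mod 5) gives 56t ≡ 3 (mod 5), and since 1⁻¹ ≡ 1 (mod 5), t ≡ 3. Hence N ≡ 32 + 56·3 = 200 (mod 280).
From N ≡ 200 (mod 280) write N = 200 + 280t. Substituting into N ≡ 1 (mod 3) gives 280t ≡ 2 (mod 3), and since 1⁻¹ ≡ 1 (mod 3), t ≡ 2. Hence N ≡ 200 + 280·2 = 760 (mod 840).
From N ≡ 760 (mod 840) write N = 760 + 840t. Substituting into N ≡ 0 (mod 11) gives 840t ≡ 10 (mod 11), and since 4⁻¹ ≡ 3 (mod 11), t ≡ 8. Hence N ≡ 760 + 840·8 = 7480 (mod 9240).

7480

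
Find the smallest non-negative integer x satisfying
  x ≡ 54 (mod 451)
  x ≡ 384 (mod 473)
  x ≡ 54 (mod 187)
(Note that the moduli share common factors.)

gcd(451, 473) = 11 and 11 | (384 − 54), so the pair is consistent; merging gives x ≡ 12682 (mod 19393), where 19393 = lcm(451, 473).
gcd(19393, 187) = 11 and 11 | (54 − 12682), so the pair is consistent; merging gives x ≡ 245398 (mod 329681), where 329681 = lcm(19393, 187).
The solution is unique modulo lcm(451, 473, 187) = 329681.

245398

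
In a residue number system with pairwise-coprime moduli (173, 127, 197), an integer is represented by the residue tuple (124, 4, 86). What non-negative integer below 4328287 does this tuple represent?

3036447

Combine the congruences pairwise.
From x ≡ 124 (mod 173) write x = 124 + 173t. Substituting into x ≡ 4 (mod 127) gives 173t ≡ 7 (mod 127), and since 46⁻¹ ≡ 58 (mod 127), t ≡ 25. Hence x ≡ 124 + 173·25 = 4449 (mod 21971).
From x ≡ 4449 (mod 21971) write x = 4449 + 21971t. Substituting into x ≡ 86 (mod 197) gives 21971t ≡ 168 (mod 197), and since 104⁻¹ ≡ 36 (mod 197), t ≡ 138. Hence x ≡ 4449 + 21971·138 = 3036447 (mod 4328287).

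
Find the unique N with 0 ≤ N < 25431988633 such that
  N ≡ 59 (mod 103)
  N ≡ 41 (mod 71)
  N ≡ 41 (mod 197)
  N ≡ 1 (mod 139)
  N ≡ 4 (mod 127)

From N ≡ 59 (mod 103) write N = 59 + 103t. Substituting into N ≡ 41 (mod 71) gives 103t ≡ 53 (mod 71), and since 32⁻¹ ≡ 20 (mod 71), t ≡ 66. Hence N ≡ 59 + 103·66 = 6857 (mod 7313).
From N ≡ 6857 (mod 7313) write N = 6857 + 7313t. Substituting into N ≡ 41 (mod 197) gives 7313t ≡ 79 (mod 197), and since 24⁻¹ ≡ 156 (mod 197), t ≡ 110. Hence N ≡ 6857 + 7313·110 = 811287 (mod 1440661).
From N ≡ 811287 (mod 1440661) write N = 811287 + 1440661t. Substituting into N ≡ 1 (mod 139) gives 1440661t ≡ 57 (mod 139), and since 65⁻¹ ≡ 77 (mod 139), t ≡ 80. Hence N ≡ 811287 + 1440661·80 = 116064167 (mod 200251879).
From N ≡ 116064167 (mod 200251879) write N = 116064167 + 200251879t. Substituting into N ≡ 4 (mod 127) gives 200251879t ≡ 121 (mod 127), and since 57⁻¹ ≡ 78 (mod 127), t ≡ 40. Hence N ≡ 116064167 + 200251879·40 = 8126139327 (mod 25431988633).

8126139327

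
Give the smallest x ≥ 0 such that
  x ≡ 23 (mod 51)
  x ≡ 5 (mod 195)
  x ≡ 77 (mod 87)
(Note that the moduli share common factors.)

9560

gcd(51, 195) = 3 and 3 | (5 − 23), so the pair is consistent; merging gives x ≡ 2930 (mod 3315), where 3315 = lcm(51, 195).
gcd(3315, 87) = 3 and 3 | (77 − 2930), so the pair is consistent; merging gives x ≡ 9560 (mod 96135), where 96135 = lcm(3315, 87).
The solution is unique modulo lcm(51, 195, 87) = 96135.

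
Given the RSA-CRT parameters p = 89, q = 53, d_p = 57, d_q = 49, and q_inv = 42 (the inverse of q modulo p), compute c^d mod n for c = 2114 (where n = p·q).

m₁ = c^(d_p) mod p: c ≡ 67 (mod 89), and 67^57 mod 89 = 39.
m₂ = c^(d_q) mod q: c ≡ 47 (mod 53), and 47^49 mod 53 = 13.
h = q_inv·(m₁ − m₂) mod p = 42·(39 − 13) mod 89 = 24.
m = m₂ + h·q = 13 + 24·53 = 1285.

1285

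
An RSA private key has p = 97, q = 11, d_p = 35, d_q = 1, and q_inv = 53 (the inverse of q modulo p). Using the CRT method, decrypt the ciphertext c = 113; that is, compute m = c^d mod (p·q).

91

m₁ = c^(d_p) mod p: c ≡ 16 (mod 97), and 16^35 mod 97 = 91.
m₂ = c^(d_q) mod q: c ≡ 3 (mod 11), and 3^1 mod 11 = 3.
h = q_inv·(m₁ − m₂) mod p = 53·(91 − 3) mod 97 = 8.
m = m₂ + h·q = 3 + 8·11 = 91.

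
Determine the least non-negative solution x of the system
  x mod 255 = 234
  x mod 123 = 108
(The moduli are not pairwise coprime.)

7119

gcd(255, 123) = 3 and 3 | (108 − 234), so the pair is consistent; merging gives x ≡ 7119 (mod 10455), where 10455 = lcm(255, 123).
The solution is unique modulo lcm(255, 123) = 10455.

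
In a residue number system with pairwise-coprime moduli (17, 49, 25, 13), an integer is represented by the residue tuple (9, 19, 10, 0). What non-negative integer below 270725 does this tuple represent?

The moduli are pairwise coprime; N = 17·49·25·13 = 270725.
N/17 = 15925; 15925 ≡ 13 (mod 17); 13·4 ≡ 1, so inverse 4.
N/49 = 5525; 5525 ≡ 37 (mod 49); 37·4 ≡ 1, so inverse 4.
N/25 = 10829; 10829 ≡ 4 (mod 25); 4·19 ≡ 1, so inverse 19.
N/13 = 20825; 20825 ≡ 12 (mod 13); 12·12 ≡ 1, so inverse 12.
x ≡ 9·15925·4 + 19·5525·4 + 10·10829·19 + 0·20825·12 = 3050710.
3050710 mod 270725 = 72735.

72735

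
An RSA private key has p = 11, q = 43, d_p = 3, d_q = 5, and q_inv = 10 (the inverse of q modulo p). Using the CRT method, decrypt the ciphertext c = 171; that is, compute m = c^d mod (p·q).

128

m₁ = c^(d_p) mod p: c ≡ 6 (mod 11), and 6^3 mod 11 = 7.
m₂ = c^(d_q) mod q: c ≡ 42 (mod 43), and 42^5 mod 43 = 42.
h = q_inv·(m₁ − m₂) mod p = 10·(7 − 42) mod 11 = 2.
m = m₂ + h·q = 42 + 2·43 = 128.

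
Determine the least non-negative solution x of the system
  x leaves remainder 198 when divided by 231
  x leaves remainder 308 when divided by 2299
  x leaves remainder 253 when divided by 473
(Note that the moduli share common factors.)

gcd(231, 2299) = 11 and 11 | (308 − 198), so the pair is consistent; merging gives x ≡ 23298 (mod 48279), where 48279 = lcm(231, 2299).
gcd(48279, 473) = 11 and 11 | (253 − 23298), so the pair is consistent; merging gives x ≡ 216414 (mod 2075997), where 2075997 = lcm(48279, 473).
The solution is unique modulo lcm(231, 2299, 473) = 2075997.

216414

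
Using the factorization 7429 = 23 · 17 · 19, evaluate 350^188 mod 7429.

Mod 23: 350 ≡ 5; by Fermat, exponent reduces to 188 mod 22 = 12; 5^12 ≡ 18 (mod 23).
Mod 17: 350 ≡ 10; by Fermat, exponent reduces to 188 mod 16 = 12; 10^12 ≡ 13 (mod 17).
Mod 19: 350 ≡ 8; by Fermat, exponent reduces to 188 mod 18 = 8; 8^8 ≡ 7 (mod 19).
Combine by CRT: x ≡ 18 (mod 23), x ≡ 13 (mod 17), x ≡ 7 (mod 19) ⇒ x ≡ 64 (mod 7429).

64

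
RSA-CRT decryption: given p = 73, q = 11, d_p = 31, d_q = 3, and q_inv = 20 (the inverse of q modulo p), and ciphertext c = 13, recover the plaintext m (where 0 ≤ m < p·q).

m₁ = c^(d_p) mod p: c ≡ 13 (mod 73), and 13^31 mod 73 = 34.
m₂ = c^(d_q) mod q: c ≡ 2 (mod 11), and 2^3 mod 11 = 8.
h = q_inv·(m₁ − m₂) mod p = 20·(34 − 8) mod 73 = 9.
m = m₂ + h·q = 8 + 9·11 = 107.

107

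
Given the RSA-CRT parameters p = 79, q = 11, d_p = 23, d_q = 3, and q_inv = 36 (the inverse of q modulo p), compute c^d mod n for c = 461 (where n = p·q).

m₁ = c^(d_p) mod p: c ≡ 66 (mod 79), and 66^23 mod 79 = 70.
m₂ = c^(d_q) mod q: c ≡ 10 (mod 11), and 10^3 mod 11 = 10.
h = q_inv·(m₁ − m₂) mod p = 36·(70 − 10) mod 79 = 27.
m = m₂ + h·q = 10 + 27·11 = 307.

307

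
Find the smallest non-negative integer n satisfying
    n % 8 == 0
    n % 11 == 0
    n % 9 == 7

88

The moduli are pairwise coprime; M = 8·11·9 = 792.
M/8 = 99; 99 ≡ 3 (mod 8); 3·3 ≡ 1, so inverse 3.
M/11 = 72; 72 ≡ 6 (mod 11); 6·2 ≡ 1, so inverse 2.
M/9 = 88; 88 ≡ 7 (mod 9); 7·4 ≡ 1, so inverse 4.
n ≡ 0·99·3 + 0·72·2 + 7·88·4 = 2464.
2464 mod 792 = 88.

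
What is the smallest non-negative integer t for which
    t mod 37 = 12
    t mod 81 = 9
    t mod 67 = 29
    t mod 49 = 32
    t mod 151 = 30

The moduli are pairwise coprime; N = 37·81·67·49·151 = 1485711801.
N/37 = 40154373; 40154373 ≡ 12 (mod 37); 12·34 ≡ 1, so inverse 34.
N/81 = 18342121; 18342121 ≡ 76 (mod 81); 76·16 ≡ 1, so inverse 16.
N/67 = 22174803; 22174803 ≡ 14 (mod 67); 14·24 ≡ 1, so inverse 24.
N/49 = 30320649; 30320649 ≡ 37 (mod 49); 37·4 ≡ 1, so inverse 4.
N/151 = 9839151; 9839151 ≡ 142 (mod 151); 142·67 ≡ 1, so inverse 67.
t ≡ 12·40154373·34 + 9·18342121·16 + 29·22174803·24 + 32·30320649·4 + 30·9839151·67 = 58115649078.
58115649078 mod 1485711801 = 172888839.

172888839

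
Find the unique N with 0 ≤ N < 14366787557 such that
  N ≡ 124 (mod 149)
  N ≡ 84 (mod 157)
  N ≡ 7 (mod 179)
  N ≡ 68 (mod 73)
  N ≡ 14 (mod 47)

6574346196

The moduli are pairwise coprime; M = 149·157·179·73·47 = 14366787557.
M/149 = 96421393; 96421393 ≡ 66 (mod 149); 66·70 ≡ 1, so inverse 70.
M/157 = 91508201; 91508201 ≡ 123 (mod 157); 123·60 ≡ 1, so inverse 60.
M/179 = 80261383; 80261383 ≡ 110 (mod 179); 110·83 ≡ 1, so inverse 83.
M/73 = 196805309; 196805309 ≡ 10 (mod 73); 10·22 ≡ 1, so inverse 22.
M/47 = 305676331; 305676331 ≡ 34 (mod 47); 34·18 ≡ 1, so inverse 18.
N ≡ 124·96421393·70 + 84·91508201·60 + 7·80261383·83 + 68·196805309·22 + 14·305676331·18 = 1716222065479.
1716222065479 mod 14366787557 = 6574346196.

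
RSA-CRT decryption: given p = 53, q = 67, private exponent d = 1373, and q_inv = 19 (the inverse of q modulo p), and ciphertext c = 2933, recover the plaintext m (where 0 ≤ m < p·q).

3202

d_p = d mod (p−1) = 1373 mod 52 = 21; d_q = d mod (q−1) = 53.
m₁ = c^(d_p) mod p: c ≡ 18 (mod 53), and 18^21 mod 53 = 22.
m₂ = c^(d_q) mod q: c ≡ 52 (mod 67), and 52^53 mod 67 = 53.
h = q_inv·(m₁ − m₂) mod p = 19·(22 − 53) mod 53 = 47.
m = m₂ + h·q = 53 + 47·67 = 3202.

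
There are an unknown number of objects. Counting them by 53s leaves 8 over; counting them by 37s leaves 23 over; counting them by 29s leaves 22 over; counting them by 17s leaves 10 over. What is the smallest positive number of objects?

The moduli are pairwise coprime; M = 53·37·29·17 = 966773.
M/53 = 18241; 18241 ≡ 9 (mod 53); 9·6 ≡ 1, so inverse 6.
M/37 = 26129; 26129 ≡ 7 (mod 37); 7·16 ≡ 1, so inverse 16.
M/29 = 33337; 33337 ≡ 16 (mod 29); 16·20 ≡ 1, so inverse 20.
M/17 = 56869; 56869 ≡ 4 (mod 17); 4·13 ≡ 1, so inverse 13.
N ≡ 8·18241·6 + 23·26129·16 + 22·33337·20 + 10·56869·13 = 32552290.
32552290 mod 966773 = 648781.

648781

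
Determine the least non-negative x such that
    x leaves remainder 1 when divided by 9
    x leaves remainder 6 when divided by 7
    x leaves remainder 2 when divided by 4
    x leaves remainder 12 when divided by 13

Combine the congruences pairwise.
From x ≡ 1 (mod 9) write x = 1 + 9t. Substituting into x ≡ 6 (mod 7) gives 9t ≡ 5 (mod 7), and since 2⁻¹ ≡ 4 (mod 7), t ≡ 6. Hence x ≡ 1 + 9·6 = 55 (mod 63).
From x ≡ 55 (mod 63) write x = 55 + 63t. Substituting into x ≡ 2 (mod 4) gives 63t ≡ 3 (mod 4), and since 3⁻¹ ≡ 3 (mod 4), t ≡ 1. Hence x ≡ 55 + 63·1 = 118 (mod 252).
From x ≡ 118 (mod 252) write x = 118 + 252t. Substituting into x ≡ 12 (mod 13) gives 252t ≡ 11 (mod 13), and since 5⁻¹ ≡ 8 (mod 13), t ≡ 10. Hence x ≡ 118 + 252·10 = 2638 (mod 3276).

2638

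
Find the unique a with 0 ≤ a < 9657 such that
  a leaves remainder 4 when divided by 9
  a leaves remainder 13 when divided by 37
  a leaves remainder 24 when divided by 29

2344

Combine the congruences pairwise.
From a ≡ 4 (mod 9) write a = 4 + 9t. Substituting into a ≡ 13 (mod 37) gives 9t ≡ 9 (mod 37), and since 9⁻¹ ≡ 33 (mod 37), t ≡ 1. Hence a ≡ 4 + 9·1 = 13 (mod 333).
From a ≡ 13 (mod 333) write a = 13 + 333t. Substituting into a ≡ 24 (mod 29) gives 333t ≡ 11 (mod 29), and since 14⁻¹ ≡ 27 (mod 29), t ≡ 7. Hence a ≡ 13 + 333·7 = 2344 (mod 9657).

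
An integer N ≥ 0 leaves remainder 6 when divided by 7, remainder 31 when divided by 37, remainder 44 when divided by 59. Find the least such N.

8245

Combine the congruences pairwise.
From N ≡ 6 (mod 7) write N = 6 + 7t. Substituting into N ≡ 31 (mod 37) gives 7t ≡ 25 (mod 37), and since 7⁻¹ ≡ 16 (mod 37), t ≡ 30. Hence N ≡ 6 + 7·30 = 216 (mod 259).
From N ≡ 216 (mod 259) write N = 216 + 259t. Substituting into N ≡ 44 (mod 59) gives 259t ≡ 5 (mod 59), and since 23⁻¹ ≡ 18 (mod 59), t ≡ 31. Hence N ≡ 216 + 259·31 = 8245 (mod 15281).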